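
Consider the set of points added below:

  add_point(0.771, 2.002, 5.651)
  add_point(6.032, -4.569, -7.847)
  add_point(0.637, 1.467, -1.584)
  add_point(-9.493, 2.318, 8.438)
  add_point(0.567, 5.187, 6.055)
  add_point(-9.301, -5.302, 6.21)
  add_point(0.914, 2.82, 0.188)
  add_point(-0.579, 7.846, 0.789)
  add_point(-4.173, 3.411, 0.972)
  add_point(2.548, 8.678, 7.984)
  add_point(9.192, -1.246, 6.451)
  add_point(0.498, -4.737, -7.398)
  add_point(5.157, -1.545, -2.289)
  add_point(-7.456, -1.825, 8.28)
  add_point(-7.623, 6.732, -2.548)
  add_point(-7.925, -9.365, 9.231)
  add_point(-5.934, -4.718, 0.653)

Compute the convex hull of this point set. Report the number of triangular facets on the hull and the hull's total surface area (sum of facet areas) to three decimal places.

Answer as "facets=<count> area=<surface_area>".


Points on the hull: [1, 3, 5, 7, 9, 10, 11, 14, 15, 16] (10 of 17).

Per-facet area ½‖(b−a)×(c−a)‖:
  f1: (p1, p15, p10) → 142.2631
  f2: (p9, p15, p3) → 75.4984
  f3: (p9, p15, p10) → 113.7485
  f4: (p9, p1, p10) → 88.7943
  f5: (p9, p7, p1) → 59.7335
  f6: (p11, p1, p15) → 45.7515
  f7: (p5, p15, p3) → 16.8532
  f8: (p14, p7, p1) → 64.9482
  f9: (p14, p11, p1) → 34.5577
  f10: (p14, p9, p3) → 76.7833
  f11: (p14, p9, p7) → 20.3279
  f12: (p14, p5, p3) → 47.3902
  f13: (p16, p11, p15) → 30.9833
  f14: (p16, p5, p15) → 15.4958
  f15: (p16, p14, p11) → 61.4347
  f16: (p16, p14, p5) → 38.0261
Σ area = 932.590

Check V−E+F: 10 − 24 + 16 = 2.

facets=16 area=932.590


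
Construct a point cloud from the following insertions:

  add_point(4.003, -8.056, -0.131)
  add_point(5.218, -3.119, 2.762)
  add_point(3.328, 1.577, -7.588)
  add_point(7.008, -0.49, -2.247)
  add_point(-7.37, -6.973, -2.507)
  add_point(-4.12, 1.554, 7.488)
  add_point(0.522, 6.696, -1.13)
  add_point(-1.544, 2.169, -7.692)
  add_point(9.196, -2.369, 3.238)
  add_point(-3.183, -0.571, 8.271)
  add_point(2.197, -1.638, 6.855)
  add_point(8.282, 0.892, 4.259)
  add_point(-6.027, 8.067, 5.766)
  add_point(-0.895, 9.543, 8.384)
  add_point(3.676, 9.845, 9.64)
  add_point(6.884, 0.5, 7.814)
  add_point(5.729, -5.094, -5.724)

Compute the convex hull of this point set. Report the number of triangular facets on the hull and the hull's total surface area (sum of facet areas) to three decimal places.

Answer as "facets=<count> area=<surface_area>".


facets=28 area=842.845

16 of the 17 inputs are extreme points: [0, 2, 3, 4, 5, 6, 7, 8, 9, 10, 11, 12, 13, 14, 15, 16].

Per-facet area ½‖(b−a)×(c−a)‖:
  f1: (p12, p7, p4) → 89.8847
  f2: (p16, p7, p4) → 60.5050
  f3: (p6, p12, p7) → 34.7241
  f4: (p0, p9, p4) → 69.6247
  f5: (p0, p16, p4) → 38.2422
  f6: (p0, p16, p8) → 27.3507
  f7: (p15, p9, p14) → 49.5820
  f8: (p15, p0, p8) → 22.6372
  f9: (p5, p12, p4) → 44.5734
  f10: (p5, p9, p4) → 16.1842
  f11: (p5, p9, p12) → 1.2543
  f12: (p13, p6, p14) → 23.6135
  f13: (p13, p6, p12) → 27.7595
  f14: (p13, p9, p14) → 23.6641
  f15: (p13, p9, p12) → 27.7333
  f16: (p2, p16, p7) → 16.1564
  f17: (p2, p6, p7) → 19.8069
  f18: (p2, p6, p14) → 33.1438
  f19: (p10, p0, p9) → 23.9399
  f20: (p10, p15, p9) → 10.1923
  f21: (p10, p15, p0) → 24.5853
  f22: (p3, p16, p8) → 17.0762
  f23: (p3, p2, p16) → 18.9009
  f24: (p3, p2, p14) → 52.7268
  f25: (p11, p3, p8) → 10.8871
  f26: (p11, p3, p14) → 32.6095
  f27: (p11, p15, p8) → 6.5447
  f28: (p11, p15, p14) → 18.9421
Σ area = 842.845

Euler characteristic 16−42+28 = 2 ✓


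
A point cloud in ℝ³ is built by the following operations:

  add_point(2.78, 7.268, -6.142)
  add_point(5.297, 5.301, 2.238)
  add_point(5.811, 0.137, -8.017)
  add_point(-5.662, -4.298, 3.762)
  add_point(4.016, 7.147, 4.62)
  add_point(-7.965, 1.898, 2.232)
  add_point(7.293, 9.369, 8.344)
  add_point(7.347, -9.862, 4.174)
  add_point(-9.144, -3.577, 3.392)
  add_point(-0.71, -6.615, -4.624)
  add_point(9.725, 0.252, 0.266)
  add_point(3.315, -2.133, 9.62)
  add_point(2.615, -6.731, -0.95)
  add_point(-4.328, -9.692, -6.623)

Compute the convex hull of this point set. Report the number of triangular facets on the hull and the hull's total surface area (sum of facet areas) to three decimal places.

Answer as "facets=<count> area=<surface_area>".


facets=14 area=973.827

9 of the 14 inputs are extreme points: [0, 2, 5, 6, 7, 8, 10, 11, 13].

Facet areas (half cross-product norm):
  f1: (p6, p7, p10) → 63.2498
  f2: (p13, p7, p8) → 97.5995
  f3: (p11, p7, p8) → 71.9236
  f4: (p11, p6, p8) → 80.5848
  f5: (p11, p6, p7) → 53.5660
  f6: (p2, p7, p10) → 49.6579
  f7: (p2, p13, p7) → 100.7360
  f8: (p0, p6, p10) → 71.6339
  f9: (p0, p2, p10) → 36.4507
  f10: (p0, p2, p13) → 53.4940
  f11: (p5, p6, p8) → 44.6644
  f12: (p5, p0, p6) → 107.8440
  f13: (p5, p13, p8) → 35.3585
  f14: (p5, p0, p13) → 107.0637
Σ area = 973.827

Euler characteristic 9−21+14 = 2 ✓


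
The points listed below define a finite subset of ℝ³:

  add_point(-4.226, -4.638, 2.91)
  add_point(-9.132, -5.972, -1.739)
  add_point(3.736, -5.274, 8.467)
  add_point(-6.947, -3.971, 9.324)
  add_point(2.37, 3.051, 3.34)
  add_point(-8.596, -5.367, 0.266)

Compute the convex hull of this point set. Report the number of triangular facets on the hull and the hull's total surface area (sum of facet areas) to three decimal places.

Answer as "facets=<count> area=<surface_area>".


facets=6 area=261.893

Hull vertices (5/6): indices [1, 2, 3, 4, 5].

Triangle areas on the boundary:
  f1: (p4, p2, p1) → 74.5463
  f2: (p3, p2, p1) → 61.5673
  f3: (p3, p4, p2) → 52.2412
  f4: (p5, p4, p1) → 12.6860
  f5: (p5, p3, p1) → 1.5532
  f6: (p5, p3, p4) → 59.2985
Σ area = 261.893

Euler: V−E+F = 5−9+6 = 2.


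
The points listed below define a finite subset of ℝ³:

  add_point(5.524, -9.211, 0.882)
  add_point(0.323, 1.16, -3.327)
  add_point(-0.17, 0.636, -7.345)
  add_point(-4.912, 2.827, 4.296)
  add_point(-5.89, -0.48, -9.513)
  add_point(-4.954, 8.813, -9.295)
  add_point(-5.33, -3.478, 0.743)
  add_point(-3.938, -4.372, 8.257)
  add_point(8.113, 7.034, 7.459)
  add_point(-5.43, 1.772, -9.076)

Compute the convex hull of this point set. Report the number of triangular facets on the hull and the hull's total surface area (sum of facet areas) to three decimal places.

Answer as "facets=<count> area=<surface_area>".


8 of the 10 inputs are extreme points: [0, 2, 3, 4, 5, 6, 7, 8].

Triangle areas on the boundary:
  f1: (p7, p0, p8) → 102.4569
  f2: (p3, p7, p8) → 58.0644
  f3: (p2, p0, p4) → 38.9417
  f4: (p2, p0, p8) → 115.7046
  f5: (p6, p0, p4) → 64.5040
  f6: (p6, p7, p0) → 46.0108
  f7: (p6, p3, p4) → 37.7514
  f8: (p6, p3, p7) → 25.7027
  f9: (p5, p2, p4) → 27.8943
  f10: (p5, p2, p8) → 87.3056
  f11: (p5, p3, p4) → 64.1888
  f12: (p5, p3, p8) → 103.9104
Σ area = 772.436

Check V−E+F: 8 − 18 + 12 = 2.

facets=12 area=772.436


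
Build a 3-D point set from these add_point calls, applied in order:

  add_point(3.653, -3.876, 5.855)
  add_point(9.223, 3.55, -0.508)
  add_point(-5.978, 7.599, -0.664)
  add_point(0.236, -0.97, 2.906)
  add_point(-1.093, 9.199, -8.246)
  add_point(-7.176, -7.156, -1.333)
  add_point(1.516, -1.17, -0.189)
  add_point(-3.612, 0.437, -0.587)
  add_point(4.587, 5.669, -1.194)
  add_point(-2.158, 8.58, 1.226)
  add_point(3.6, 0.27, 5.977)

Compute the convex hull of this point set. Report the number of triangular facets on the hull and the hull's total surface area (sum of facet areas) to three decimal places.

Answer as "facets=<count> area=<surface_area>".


Points on the hull: [0, 1, 2, 4, 5, 9, 10] (7 of 11).

Area of each hull facet:
  f1: (p4, p1, p5) → 125.4130
  f2: (p2, p4, p5) → 66.7669
  f3: (p2, p10, p5) → 90.9946
  f4: (p0, p1, p5) → 72.8757
  f5: (p0, p10, p5) → 26.9199
  f6: (p0, p10, p1) → 18.0023
  f7: (p9, p4, p1) → 58.6376
  f8: (p9, p2, p4) → 19.8124
  f9: (p9, p10, p1) → 49.6882
  f10: (p9, p2, p10) → 21.5976
Σ area = 550.708

Check V−E+F: 7 − 15 + 10 = 2.

facets=10 area=550.708


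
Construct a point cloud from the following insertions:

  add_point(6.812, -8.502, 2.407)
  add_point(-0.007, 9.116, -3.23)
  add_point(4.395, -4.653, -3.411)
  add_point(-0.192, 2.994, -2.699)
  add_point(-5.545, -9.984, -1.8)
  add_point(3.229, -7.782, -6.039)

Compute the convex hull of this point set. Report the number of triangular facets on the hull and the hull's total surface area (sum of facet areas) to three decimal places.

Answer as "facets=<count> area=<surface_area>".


facets=6 area=338.378

5 of the 6 inputs are extreme points: [0, 1, 2, 4, 5].

Triangle areas on the boundary:
  f1: (p1, p0, p4) → 122.8599
  f2: (p5, p0, p4) → 45.8717
  f3: (p5, p1, p4) → 87.0638
  f4: (p2, p1, p0) → 43.2284
  f5: (p2, p5, p0) → 15.3900
  f6: (p2, p5, p1) → 23.9645
Σ area = 338.378

Check V−E+F: 5 − 9 + 6 = 2.


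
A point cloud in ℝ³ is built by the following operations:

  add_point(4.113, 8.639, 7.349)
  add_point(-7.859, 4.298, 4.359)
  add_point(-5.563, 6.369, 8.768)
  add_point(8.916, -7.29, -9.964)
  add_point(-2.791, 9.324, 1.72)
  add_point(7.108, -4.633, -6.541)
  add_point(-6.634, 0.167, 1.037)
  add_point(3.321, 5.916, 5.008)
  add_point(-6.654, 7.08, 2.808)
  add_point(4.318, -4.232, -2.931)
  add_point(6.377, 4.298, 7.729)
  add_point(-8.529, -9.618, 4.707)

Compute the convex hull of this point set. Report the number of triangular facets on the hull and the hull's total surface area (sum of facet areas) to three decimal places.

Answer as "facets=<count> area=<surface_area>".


facets=14 area=829.010

Points on the hull: [0, 1, 2, 3, 4, 6, 8, 10, 11] (9 of 12).

Triangle areas on the boundary:
  f1: (p10, p3, p11) → 200.9695
  f2: (p10, p2, p11) → 101.9148
  f3: (p6, p3, p11) → 108.6184
  f4: (p0, p4, p3) → 103.8867
  f5: (p0, p10, p3) → 46.1224
  f6: (p0, p2, p4) → 34.5196
  f7: (p0, p10, p2) → 23.9686
  f8: (p8, p4, p3) → 52.8984
  f9: (p8, p6, p3) → 63.6774
  f10: (p8, p2, p4) → 13.8916
  f11: (p1, p2, p11) → 34.6471
  f12: (p1, p8, p2) → 9.1305
  f13: (p1, p6, p11) → 25.8262
  f14: (p1, p8, p6) → 8.9392
Σ area = 829.010

Euler: V−E+F = 9−21+14 = 2.


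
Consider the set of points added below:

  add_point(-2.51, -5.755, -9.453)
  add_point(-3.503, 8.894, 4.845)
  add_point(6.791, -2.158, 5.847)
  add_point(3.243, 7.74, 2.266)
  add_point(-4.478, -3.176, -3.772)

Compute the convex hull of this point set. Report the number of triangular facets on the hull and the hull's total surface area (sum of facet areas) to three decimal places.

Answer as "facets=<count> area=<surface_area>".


Hull vertices (5/5): indices [0, 1, 2, 3, 4].

Facet areas (half cross-product norm):
  f1: (p1, p2, p4) → 96.7562
  f2: (p0, p2, p4) → 45.2980
  f3: (p0, p1, p4) → 28.9143
  f4: (p3, p1, p2) → 38.4628
  f5: (p3, p0, p2) → 98.0168
  f6: (p3, p0, p1) → 68.5738
Σ area = 376.022

Euler characteristic 5−9+6 = 2 ✓

facets=6 area=376.022


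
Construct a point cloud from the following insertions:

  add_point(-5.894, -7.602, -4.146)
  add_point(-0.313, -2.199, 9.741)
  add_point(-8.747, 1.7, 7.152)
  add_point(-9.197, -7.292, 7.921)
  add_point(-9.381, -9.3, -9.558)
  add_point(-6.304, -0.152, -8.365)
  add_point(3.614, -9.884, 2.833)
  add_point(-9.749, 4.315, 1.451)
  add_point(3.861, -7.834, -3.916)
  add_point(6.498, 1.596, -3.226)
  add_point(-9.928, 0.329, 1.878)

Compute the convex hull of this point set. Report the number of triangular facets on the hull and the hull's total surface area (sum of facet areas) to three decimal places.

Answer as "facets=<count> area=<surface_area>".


facets=16 area=881.736

Extreme-point indices: [1, 2, 3, 4, 5, 6, 7, 8, 9, 10] — 10 of 11 on the boundary.

Area of each hull facet:
  f1: (p1, p6, p9) → 71.3784
  f2: (p5, p4, p9) → 60.2145
  f3: (p8, p6, p9) → 33.7816
  f4: (p8, p4, p9) → 65.9536
  f5: (p8, p4, p6) → 48.5180
  f6: (p7, p5, p9) → 78.3954
  f7: (p7, p4, p10) → 24.9408
  f8: (p7, p5, p4) → 50.8937
  f9: (p3, p4, p10) → 72.9187
  f10: (p3, p7, p10) → 10.6568
  f11: (p3, p4, p6) → 114.5421
  f12: (p3, p1, p6) → 56.8687
  f13: (p2, p1, p9) → 72.8305
  f14: (p2, p7, p9) → 54.3584
  f15: (p2, p3, p1) → 40.2821
  f16: (p2, p3, p7) → 25.2027
Σ area = 881.736

Check V−E+F: 10 − 24 + 16 = 2.


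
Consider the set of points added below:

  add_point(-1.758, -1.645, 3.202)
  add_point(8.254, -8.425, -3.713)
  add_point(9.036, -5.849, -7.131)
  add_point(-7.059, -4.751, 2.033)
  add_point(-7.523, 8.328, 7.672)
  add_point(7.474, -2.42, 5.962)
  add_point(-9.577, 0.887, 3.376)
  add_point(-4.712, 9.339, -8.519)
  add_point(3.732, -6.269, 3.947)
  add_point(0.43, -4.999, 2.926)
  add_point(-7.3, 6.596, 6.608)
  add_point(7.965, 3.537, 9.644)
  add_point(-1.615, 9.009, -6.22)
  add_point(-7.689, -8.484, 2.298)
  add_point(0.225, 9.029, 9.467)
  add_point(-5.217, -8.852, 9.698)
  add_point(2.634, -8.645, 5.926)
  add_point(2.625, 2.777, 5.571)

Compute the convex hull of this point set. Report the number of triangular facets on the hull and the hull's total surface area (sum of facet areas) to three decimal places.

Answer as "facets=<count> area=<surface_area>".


Hull vertices (12/18): indices [1, 2, 4, 5, 6, 7, 11, 12, 13, 14, 15, 16].

Triangle areas on the boundary:
  f1: (p13, p7, p6) → 68.2344
  f2: (p13, p7, p2) → 178.2400
  f3: (p13, p15, p6) → 37.5687
  f4: (p4, p15, p6) → 51.6804
  f5: (p4, p7, p6) → 67.0636
  f6: (p12, p7, p2) → 30.5755
  f7: (p12, p11, p2) → 155.3817
  f8: (p16, p11, p15) → 58.2032
  f9: (p14, p11, p15) → 84.1598
  f10: (p14, p4, p15) → 69.5083
  f11: (p14, p12, p11) → 74.4839
  f12: (p14, p4, p7) → 65.6435
  f13: (p14, p12, p7) → 22.3320
  f14: (p5, p16, p11) → 19.3448
  f15: (p1, p13, p15) → 66.4926
  f16: (p1, p16, p15) → 27.2463
  f17: (p1, p13, p2) → 33.1502
  f18: (p1, p5, p16) → 41.6750
  f19: (p1, p11, p2) → 38.2772
  f20: (p1, p5, p11) → 18.5587
Σ area = 1207.820

Check V−E+F: 12 − 30 + 20 = 2.

facets=20 area=1207.820


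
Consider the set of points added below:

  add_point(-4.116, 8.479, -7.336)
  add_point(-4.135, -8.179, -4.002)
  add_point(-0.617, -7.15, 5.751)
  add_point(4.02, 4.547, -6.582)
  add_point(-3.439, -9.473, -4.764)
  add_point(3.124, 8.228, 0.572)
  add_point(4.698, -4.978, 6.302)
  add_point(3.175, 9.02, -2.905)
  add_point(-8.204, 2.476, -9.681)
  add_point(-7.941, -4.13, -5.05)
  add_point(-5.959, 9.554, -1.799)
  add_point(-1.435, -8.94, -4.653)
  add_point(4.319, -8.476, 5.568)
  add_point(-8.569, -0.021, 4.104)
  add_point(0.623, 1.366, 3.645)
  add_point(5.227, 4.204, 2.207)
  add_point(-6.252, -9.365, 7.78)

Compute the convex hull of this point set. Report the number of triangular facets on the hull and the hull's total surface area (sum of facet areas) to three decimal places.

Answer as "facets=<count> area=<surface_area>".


facets=26 area=928.403

Extreme-point indices: [0, 3, 4, 5, 6, 7, 8, 9, 10, 11, 12, 13, 14, 15, 16] — 15 of 17 on the boundary.

Per-facet area ½‖(b−a)×(c−a)‖:
  f1: (p10, p8, p13) → 61.0351
  f2: (p9, p8, p13) → 39.8683
  f3: (p9, p8, p4) → 20.9566
  f4: (p3, p12, p15) → 56.0201
  f5: (p6, p12, p15) → 10.6079
  f6: (p11, p12, p4) → 10.3378
  f7: (p11, p3, p12) → 85.6679
  f8: (p11, p8, p4) → 14.1776
  f9: (p11, p3, p8) → 82.6422
  f10: (p5, p10, p13) → 54.7166
  f11: (p5, p6, p15) → 11.7427
  f12: (p0, p10, p8) → 21.8473
  f13: (p0, p3, p8) → 34.1275
  f14: (p16, p6, p13) → 60.3430
  f15: (p16, p6, p12) → 19.2797
  f16: (p16, p12, p4) → 63.4724
  f17: (p16, p9, p13) → 51.7078
  f18: (p16, p9, p4) → 44.6890
  f19: (p14, p6, p13) → 34.5818
  f20: (p14, p5, p13) → 32.7435
  f21: (p14, p5, p6) → 23.9268
  f22: (p7, p0, p3) → 24.2128
  f23: (p7, p3, p15) → 21.2906
  f24: (p7, p5, p15) → 7.4060
  f25: (p7, p5, p10) → 16.3190
  f26: (p7, p0, p10) → 24.6829
Σ area = 928.403

Check V−E+F: 15 − 39 + 26 = 2.


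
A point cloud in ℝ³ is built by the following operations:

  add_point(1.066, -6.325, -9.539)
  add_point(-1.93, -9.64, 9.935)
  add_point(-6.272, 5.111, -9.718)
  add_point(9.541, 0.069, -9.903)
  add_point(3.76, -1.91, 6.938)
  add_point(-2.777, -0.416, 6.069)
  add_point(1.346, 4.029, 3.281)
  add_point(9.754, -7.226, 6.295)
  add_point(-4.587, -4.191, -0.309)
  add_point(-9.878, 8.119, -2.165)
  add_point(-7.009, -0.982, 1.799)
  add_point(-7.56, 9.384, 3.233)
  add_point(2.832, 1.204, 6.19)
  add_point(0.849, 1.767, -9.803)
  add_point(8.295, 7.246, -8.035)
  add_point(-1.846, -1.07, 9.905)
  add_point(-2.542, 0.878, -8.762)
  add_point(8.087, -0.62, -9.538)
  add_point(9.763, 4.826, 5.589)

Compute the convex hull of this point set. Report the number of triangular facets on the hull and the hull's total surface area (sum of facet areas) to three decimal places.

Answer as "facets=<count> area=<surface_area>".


Extreme-point indices: [0, 1, 2, 3, 7, 8, 9, 10, 11, 13, 14, 15, 18] — 13 of 19 on the boundary.

Per-facet area ½‖(b−a)×(c−a)‖:
  f1: (p7, p3, p18) → 95.0432
  f2: (p7, p0, p1) → 110.8392
  f3: (p7, p0, p3) → 90.8886
  f4: (p8, p0, p1) → 56.1989
  f5: (p13, p0, p3) → 35.0084
  f6: (p15, p11, p18) → 92.8734
  f7: (p15, p11, p1) → 37.8119
  f8: (p15, p7, p18) → 74.0219
  f9: (p15, p7, p1) → 52.3317
  f10: (p14, p3, p18) → 52.2270
  f11: (p14, p11, p18) → 120.9352
  f12: (p14, p11, p9) → 57.2514
  f13: (p10, p8, p1) → 26.9929
  f14: (p10, p11, p9) → 29.9263
  f15: (p10, p11, p1) → 54.2955
  f16: (p2, p14, p9) → 63.7456
  f17: (p2, p13, p3) → 8.4878
  f18: (p2, p14, p3) → 55.7178
  f19: (p2, p13, p0) → 28.4754
  f20: (p2, p8, p0) → 67.7270
  f21: (p2, p10, p9) → 45.7850
  f22: (p2, p10, p8) → 29.4417
Σ area = 1286.026

Check V−E+F: 13 − 33 + 22 = 2.

facets=22 area=1286.026


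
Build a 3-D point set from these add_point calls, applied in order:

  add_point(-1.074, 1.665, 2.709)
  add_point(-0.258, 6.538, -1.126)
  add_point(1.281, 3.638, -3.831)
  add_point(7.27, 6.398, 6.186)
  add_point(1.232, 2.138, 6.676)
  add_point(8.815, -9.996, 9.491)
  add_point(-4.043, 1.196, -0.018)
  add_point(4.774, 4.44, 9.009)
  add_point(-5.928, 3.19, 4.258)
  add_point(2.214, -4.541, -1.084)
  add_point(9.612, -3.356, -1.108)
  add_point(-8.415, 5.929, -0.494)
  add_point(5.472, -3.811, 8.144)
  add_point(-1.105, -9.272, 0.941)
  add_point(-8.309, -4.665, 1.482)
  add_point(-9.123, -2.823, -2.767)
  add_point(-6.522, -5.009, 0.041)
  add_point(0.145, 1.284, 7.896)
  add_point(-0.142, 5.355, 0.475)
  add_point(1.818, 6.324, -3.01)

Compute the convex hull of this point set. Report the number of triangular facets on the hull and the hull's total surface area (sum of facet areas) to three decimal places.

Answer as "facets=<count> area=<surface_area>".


Hull vertices (13/20): indices [1, 2, 3, 5, 7, 8, 10, 11, 13, 14, 15, 17, 19].

Area of each hull facet:
  f1: (p2, p10, p15) → 66.1665
  f2: (p13, p10, p15) → 64.8352
  f3: (p13, p5, p10) → 69.5700
  f4: (p11, p2, p15) → 46.5037
  f5: (p7, p11, p8) → 27.0855
  f6: (p19, p2, p10) → 14.8518
  f7: (p19, p11, p1) → 7.2158
  f8: (p19, p11, p2) → 14.9091
  f9: (p17, p7, p5) → 40.7648
  f10: (p17, p7, p8) → 16.3559
  f11: (p3, p19, p1) → 14.7245
  f12: (p3, p11, p1) → 32.4015
  f13: (p3, p7, p11) → 34.6239
  f14: (p3, p19, p10) → 60.3195
  f15: (p3, p5, p10) → 77.3840
  f16: (p3, p7, p5) → 30.3105
  f17: (p14, p13, p5) → 43.8903
  f18: (p14, p13, p15) → 19.2219
  f19: (p14, p17, p5) → 86.6936
  f20: (p14, p17, p8) → 31.3982
  f21: (p14, p11, p15) → 21.1199
  f22: (p14, p11, p8) → 26.0632
Σ area = 846.409

Check V−E+F: 13 − 33 + 22 = 2.

facets=22 area=846.409


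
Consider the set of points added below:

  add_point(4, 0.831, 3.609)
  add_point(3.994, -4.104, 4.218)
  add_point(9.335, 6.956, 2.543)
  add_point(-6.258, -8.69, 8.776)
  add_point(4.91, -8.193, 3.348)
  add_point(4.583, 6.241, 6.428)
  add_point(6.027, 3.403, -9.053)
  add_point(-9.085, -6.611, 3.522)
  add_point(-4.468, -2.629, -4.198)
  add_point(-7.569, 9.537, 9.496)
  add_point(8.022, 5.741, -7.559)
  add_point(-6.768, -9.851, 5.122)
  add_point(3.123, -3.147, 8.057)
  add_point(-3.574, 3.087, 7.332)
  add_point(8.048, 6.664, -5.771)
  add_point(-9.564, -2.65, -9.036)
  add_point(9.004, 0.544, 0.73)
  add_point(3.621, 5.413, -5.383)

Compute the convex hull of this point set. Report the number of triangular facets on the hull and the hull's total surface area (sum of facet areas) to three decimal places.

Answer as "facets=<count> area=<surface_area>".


facets=24 area=1173.158

Hull vertices (14/18): indices [2, 3, 4, 5, 6, 7, 9, 10, 11, 12, 14, 15, 16, 17].

Triangle areas on the boundary:
  f1: (p4, p11, p15) → 96.1619
  f2: (p7, p9, p15) → 113.7210
  f3: (p7, p11, p15) → 22.5871
  f4: (p17, p9, p15) → 148.4166
  f5: (p17, p10, p15) → 28.8375
  f6: (p17, p10, p9) → 24.2898
  f7: (p14, p9, p2) → 75.4858
  f8: (p14, p10, p2) → 3.7712
  f9: (p14, p10, p9) → 16.5238
  f10: (p6, p4, p15) → 135.3391
  f11: (p6, p10, p15) → 17.4702
  f12: (p16, p10, p2) → 31.5450
  f13: (p16, p12, p2) → 33.1034
  f14: (p16, p12, p4) → 33.4777
  f15: (p16, p6, p4) → 49.4821
  f16: (p16, p6, p10) → 16.7650
  f17: (p5, p9, p2) → 21.6953
  f18: (p5, p12, p2) → 28.0583
  f19: (p5, p12, p9) → 62.3264
  f20: (p3, p4, p11) → 23.0564
  f21: (p3, p12, p4) → 38.7301
  f22: (p3, p12, p9) → 89.5833
  f23: (p3, p7, p9) → 54.5919
  f24: (p3, p7, p11) → 8.1391
Σ area = 1173.158

Euler: V−E+F = 14−36+24 = 2.


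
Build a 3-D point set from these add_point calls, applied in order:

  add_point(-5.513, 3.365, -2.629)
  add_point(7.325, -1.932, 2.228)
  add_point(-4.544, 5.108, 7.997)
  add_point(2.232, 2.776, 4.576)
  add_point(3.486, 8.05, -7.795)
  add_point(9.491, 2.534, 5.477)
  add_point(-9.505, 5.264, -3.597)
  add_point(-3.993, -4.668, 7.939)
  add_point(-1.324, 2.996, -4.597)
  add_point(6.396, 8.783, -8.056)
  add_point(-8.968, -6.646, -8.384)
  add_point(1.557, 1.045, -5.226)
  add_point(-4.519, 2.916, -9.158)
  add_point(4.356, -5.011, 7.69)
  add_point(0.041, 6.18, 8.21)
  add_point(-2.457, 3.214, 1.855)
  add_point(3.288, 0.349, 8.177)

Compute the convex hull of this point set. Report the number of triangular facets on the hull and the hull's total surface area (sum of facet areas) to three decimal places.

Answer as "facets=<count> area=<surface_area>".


Extreme-point indices: [1, 2, 4, 5, 6, 7, 9, 10, 12, 13, 14, 16] — 12 of 17 on the boundary.

Triangle areas on the boundary:
  f1: (p7, p10, p6) → 98.6173
  f2: (p12, p10, p6) → 41.3471
  f3: (p12, p9, p10) → 40.4083
  f4: (p1, p9, p5) → 43.6991
  f5: (p1, p9, p10) → 144.2216
  f6: (p2, p7, p6) → 61.7192
  f7: (p4, p9, p6) → 4.6210
  f8: (p4, p12, p6) → 36.2158
  f9: (p4, p12, p9) → 5.5778
  f10: (p13, p7, p10) → 69.4076
  f11: (p13, p1, p10) → 69.3570
  f12: (p13, p1, p5) → 20.5417
  f13: (p16, p13, p7) → 22.2810
  f14: (p16, p13, p5) → 19.4129
  f15: (p14, p2, p7) → 22.7301
  f16: (p14, p16, p7) → 29.3836
  f17: (p14, p16, p5) → 23.4268
  f18: (p14, p9, p5) → 79.5040
  f19: (p14, p9, p6) → 117.7779
  f20: (p14, p2, p6) → 26.9551
Σ area = 977.205

Euler characteristic 12−30+20 = 2 ✓

facets=20 area=977.205


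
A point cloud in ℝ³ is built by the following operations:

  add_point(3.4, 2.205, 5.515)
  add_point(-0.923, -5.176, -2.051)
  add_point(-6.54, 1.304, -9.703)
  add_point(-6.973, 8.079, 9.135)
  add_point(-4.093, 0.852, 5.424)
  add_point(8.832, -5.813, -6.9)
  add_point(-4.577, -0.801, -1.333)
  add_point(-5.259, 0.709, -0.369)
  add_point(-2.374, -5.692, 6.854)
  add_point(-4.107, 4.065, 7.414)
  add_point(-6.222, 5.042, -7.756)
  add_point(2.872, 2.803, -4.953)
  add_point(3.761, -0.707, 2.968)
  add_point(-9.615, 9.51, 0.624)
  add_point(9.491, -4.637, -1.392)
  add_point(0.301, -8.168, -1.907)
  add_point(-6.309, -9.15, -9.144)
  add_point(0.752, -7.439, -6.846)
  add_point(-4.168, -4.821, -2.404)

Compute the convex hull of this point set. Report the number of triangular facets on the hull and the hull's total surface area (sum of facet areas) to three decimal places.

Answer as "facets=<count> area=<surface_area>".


facets=18 area=980.660

Hull vertices (11/19): indices [0, 2, 3, 5, 8, 10, 11, 13, 14, 15, 16].

Facet areas (half cross-product norm):
  f1: (p3, p16, p13) → 93.2120
  f2: (p8, p3, p16) → 119.2163
  f3: (p0, p8, p14) → 56.4354
  f4: (p0, p8, p3) → 60.8174
  f5: (p15, p8, p14) → 46.4293
  f6: (p15, p8, p16) → 40.0564
  f7: (p5, p15, p14) → 27.1798
  f8: (p5, p15, p16) → 48.7583
  f9: (p2, p5, p16) → 80.6271
  f10: (p2, p5, p10) → 35.3634
  f11: (p2, p16, p13) → 58.3062
  f12: (p2, p10, p13) → 14.1136
  f13: (p11, p5, p10) → 39.4437
  f14: (p11, p10, p13) → 48.5227
  f15: (p11, p0, p14) → 50.7006
  f16: (p11, p5, p14) → 29.0025
  f17: (p11, p3, p13) → 68.6969
  f18: (p11, p0, p3) → 63.7785
Σ area = 980.660

Euler: V−E+F = 11−27+18 = 2.


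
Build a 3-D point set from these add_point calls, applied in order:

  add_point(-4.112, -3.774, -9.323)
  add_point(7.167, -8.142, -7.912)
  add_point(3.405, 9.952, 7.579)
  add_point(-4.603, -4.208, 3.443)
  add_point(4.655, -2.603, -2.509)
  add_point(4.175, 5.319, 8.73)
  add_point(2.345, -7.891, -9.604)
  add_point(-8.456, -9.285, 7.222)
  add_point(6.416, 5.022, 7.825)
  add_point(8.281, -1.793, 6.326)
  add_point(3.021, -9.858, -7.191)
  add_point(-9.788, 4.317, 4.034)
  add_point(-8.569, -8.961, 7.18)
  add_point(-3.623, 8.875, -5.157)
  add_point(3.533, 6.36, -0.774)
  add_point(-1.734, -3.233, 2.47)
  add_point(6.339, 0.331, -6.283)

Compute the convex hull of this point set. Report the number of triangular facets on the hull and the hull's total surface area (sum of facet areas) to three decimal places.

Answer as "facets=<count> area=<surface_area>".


Extreme-point indices: [0, 1, 2, 5, 6, 7, 8, 9, 10, 11, 12, 13, 14, 16] — 14 of 17 on the boundary.

Triangle areas on the boundary:
  f1: (p13, p2, p11) → 80.2231
  f2: (p0, p13, p11) → 78.9628
  f3: (p0, p13, p6) → 44.4959
  f4: (p5, p7, p9) → 78.0540
  f5: (p14, p13, p2) → 37.5342
  f6: (p10, p1, p6) → 7.1460
  f7: (p10, p0, p6) → 10.6894
  f8: (p10, p0, p7) → 84.3001
  f9: (p10, p7, p9) → 136.2375
  f10: (p10, p1, p9) → 35.4175
  f11: (p16, p13, p6) → 61.7278
  f12: (p16, p1, p6) → 22.1101
  f13: (p16, p14, p13) → 37.4159
  f14: (p16, p1, p9) → 56.0496
  f15: (p16, p14, p2) → 19.6092
  f16: (p12, p0, p11) → 107.9206
  f17: (p12, p0, p7) → 2.9428
  f18: (p12, p2, p11) → 98.3896
  f19: (p12, p5, p2) → 37.5658
  f20: (p12, p5, p7) → 2.9293
  f21: (p8, p5, p9) → 7.9400
  f22: (p8, p5, p2) → 5.7965
  f23: (p8, p16, p9) → 46.7058
  f24: (p8, p16, p2) → 41.8708
Σ area = 1142.034

Euler characteristic 14−36+24 = 2 ✓

facets=24 area=1142.034


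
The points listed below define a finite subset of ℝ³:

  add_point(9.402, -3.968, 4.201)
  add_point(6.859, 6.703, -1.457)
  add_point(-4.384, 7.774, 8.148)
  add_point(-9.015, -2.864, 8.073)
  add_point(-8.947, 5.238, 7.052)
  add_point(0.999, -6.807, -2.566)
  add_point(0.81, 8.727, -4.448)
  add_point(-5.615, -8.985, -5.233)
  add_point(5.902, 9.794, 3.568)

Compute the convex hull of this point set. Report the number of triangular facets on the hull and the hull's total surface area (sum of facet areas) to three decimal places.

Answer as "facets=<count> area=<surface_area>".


facets=14 area=859.651

Points on the hull: [0, 1, 2, 3, 4, 5, 6, 7, 8] (9 of 9).

Triangle areas on the boundary:
  f1: (p7, p0, p3) → 128.1902
  f2: (p2, p0, p3) → 103.0497
  f3: (p2, p8, p0) → 81.2573
  f4: (p2, p6, p8) → 53.9280
  f5: (p4, p7, p3) → 58.7303
  f6: (p4, p6, p7) → 134.0539
  f7: (p4, p2, p3) → 19.4162
  f8: (p4, p2, p6) → 35.9036
  f9: (p1, p8, p0) → 36.7194
  f10: (p1, p6, p8) → 21.0001
  f11: (p5, p6, p7) → 56.6924
  f12: (p5, p1, p6) → 51.7060
  f13: (p5, p7, p0) → 11.7361
  f14: (p5, p1, p0) → 67.2677
Σ area = 859.651

Check V−E+F: 9 − 21 + 14 = 2.


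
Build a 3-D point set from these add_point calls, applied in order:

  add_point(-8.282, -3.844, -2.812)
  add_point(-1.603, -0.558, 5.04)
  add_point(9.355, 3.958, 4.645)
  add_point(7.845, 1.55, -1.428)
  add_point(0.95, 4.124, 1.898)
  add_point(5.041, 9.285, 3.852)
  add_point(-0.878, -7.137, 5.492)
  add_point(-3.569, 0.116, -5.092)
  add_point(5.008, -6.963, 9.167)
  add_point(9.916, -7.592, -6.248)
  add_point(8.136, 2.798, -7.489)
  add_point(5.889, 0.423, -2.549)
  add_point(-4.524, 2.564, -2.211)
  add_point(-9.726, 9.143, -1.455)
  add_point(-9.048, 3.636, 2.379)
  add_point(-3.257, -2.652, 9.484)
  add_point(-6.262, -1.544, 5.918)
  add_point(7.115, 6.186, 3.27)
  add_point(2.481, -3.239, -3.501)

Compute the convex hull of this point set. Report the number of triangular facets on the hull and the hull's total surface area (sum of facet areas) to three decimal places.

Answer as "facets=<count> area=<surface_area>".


Points on the hull: [0, 2, 5, 6, 7, 8, 9, 10, 13, 14, 15, 16] (12 of 19).

Triangle areas on the boundary:
  f1: (p15, p5, p13) → 112.8657
  f2: (p10, p5, p13) → 105.0667
  f3: (p8, p15, p5) → 72.0908
  f4: (p14, p15, p13) → 17.9661
  f5: (p14, p0, p13) → 28.8171
  f6: (p7, p0, p9) → 47.9110
  f7: (p7, p10, p9) → 64.7936
  f8: (p7, p0, p13) → 37.7909
  f9: (p7, p10, p13) → 64.5862
  f10: (p6, p8, p15) → 22.4030
  f11: (p6, p0, p9) → 92.2069
  f12: (p6, p8, p9) → 54.4328
  f13: (p16, p14, p15) → 9.5908
  f14: (p16, p14, p0) → 29.2701
  f15: (p16, p6, p15) → 15.4417
  f16: (p16, p6, p0) → 35.8503
  f17: (p2, p8, p5) → 37.7584
  f18: (p2, p10, p5) → 42.0412
  f19: (p2, p8, p9) → 92.8554
  f20: (p2, p10, p9) → 64.9609
Σ area = 1048.700

Check V−E+F: 12 − 30 + 20 = 2.

facets=20 area=1048.700


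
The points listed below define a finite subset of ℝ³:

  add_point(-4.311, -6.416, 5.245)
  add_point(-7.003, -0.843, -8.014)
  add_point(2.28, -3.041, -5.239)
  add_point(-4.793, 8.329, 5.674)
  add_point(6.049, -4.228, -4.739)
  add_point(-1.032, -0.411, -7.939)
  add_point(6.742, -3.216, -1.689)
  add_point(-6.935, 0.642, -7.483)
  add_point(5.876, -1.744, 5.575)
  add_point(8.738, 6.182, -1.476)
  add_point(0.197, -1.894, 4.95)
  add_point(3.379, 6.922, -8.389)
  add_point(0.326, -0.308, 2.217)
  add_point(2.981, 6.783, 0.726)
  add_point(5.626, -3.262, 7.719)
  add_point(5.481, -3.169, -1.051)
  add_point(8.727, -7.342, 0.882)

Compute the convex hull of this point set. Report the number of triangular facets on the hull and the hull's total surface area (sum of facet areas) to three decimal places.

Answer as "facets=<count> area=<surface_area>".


facets=16 area=840.997

Hull vertices (10/17): indices [0, 1, 3, 4, 5, 7, 9, 11, 14, 16].

Facet areas (half cross-product norm):
  f1: (p0, p16, p1) → 100.4311
  f2: (p0, p3, p1) → 100.7333
  f3: (p11, p3, p9) → 66.6966
  f4: (p14, p0, p16) → 45.7741
  f5: (p14, p0, p3) → 76.1246
  f6: (p14, p16, p9) → 55.3085
  f7: (p14, p3, p9) → 95.0462
  f8: (p5, p11, p1) → 20.9975
  f9: (p4, p16, p9) → 38.9589
  f10: (p4, p11, p9) → 47.0947
  f11: (p4, p5, p11) → 37.0827
  f12: (p4, p16, p1) → 36.2204
  f13: (p4, p5, p1) → 15.9381
  f14: (p7, p3, p1) → 7.8426
  f15: (p7, p11, p1) → 8.2805
  f16: (p7, p11, p3) → 88.4669
Σ area = 840.997

Euler: V−E+F = 10−24+16 = 2.


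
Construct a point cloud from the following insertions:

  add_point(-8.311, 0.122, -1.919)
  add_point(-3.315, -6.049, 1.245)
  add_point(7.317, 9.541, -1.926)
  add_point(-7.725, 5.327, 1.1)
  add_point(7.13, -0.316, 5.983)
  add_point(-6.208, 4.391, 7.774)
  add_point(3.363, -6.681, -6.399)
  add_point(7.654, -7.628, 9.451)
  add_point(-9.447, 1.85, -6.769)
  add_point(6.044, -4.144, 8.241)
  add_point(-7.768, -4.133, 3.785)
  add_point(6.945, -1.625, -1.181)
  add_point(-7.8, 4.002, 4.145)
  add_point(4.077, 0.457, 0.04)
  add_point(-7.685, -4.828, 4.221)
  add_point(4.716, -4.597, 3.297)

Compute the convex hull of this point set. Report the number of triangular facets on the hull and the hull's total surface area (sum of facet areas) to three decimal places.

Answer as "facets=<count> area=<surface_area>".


Points on the hull: [1, 2, 3, 4, 5, 6, 7, 8, 9, 10, 11, 12, 14] (13 of 16).

Triangle areas on the boundary:
  f1: (p6, p2, p8) → 125.9040
  f2: (p11, p2, p7) → 57.3911
  f3: (p11, p6, p7) → 47.5660
  f4: (p11, p6, p2) → 36.4757
  f5: (p14, p5, p7) → 81.7840
  f6: (p14, p6, p8) → 90.7490
  f7: (p3, p2, p8) → 69.2968
  f8: (p3, p5, p2) → 54.9539
  f9: (p4, p2, p7) → 12.4980
  f10: (p4, p5, p2) → 88.8635
  f11: (p1, p6, p7) → 69.8816
  f12: (p1, p14, p7) → 35.1838
  f13: (p1, p14, p6) → 8.1806
  f14: (p12, p14, p5) → 17.5191
  f15: (p12, p3, p5) → 4.0760
  f16: (p12, p3, p8) → 10.9510
  f17: (p9, p5, p7) → 16.6699
  f18: (p9, p4, p7) → 5.7857
  f19: (p9, p4, p5) → 32.6129
  f20: (p10, p14, p8) → 2.3880
  f21: (p10, p12, p8) → 44.5200
  f22: (p10, p12, p14) → 1.9265
Σ area = 915.177

Euler characteristic 13−33+22 = 2 ✓

facets=22 area=915.177


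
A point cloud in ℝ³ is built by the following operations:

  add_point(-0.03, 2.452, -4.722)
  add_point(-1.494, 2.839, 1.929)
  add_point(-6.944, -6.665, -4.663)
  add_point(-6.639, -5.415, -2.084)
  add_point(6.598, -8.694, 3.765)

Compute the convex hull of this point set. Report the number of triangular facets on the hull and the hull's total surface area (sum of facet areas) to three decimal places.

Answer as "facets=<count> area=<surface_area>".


5 of the 5 inputs are extreme points: [0, 1, 2, 3, 4].

Triangle areas on the boundary:
  f1: (p0, p4, p2) → 84.0814
  f2: (p0, p1, p2) → 38.8686
  f3: (p0, p1, p4) → 48.4138
  f4: (p3, p4, p2) → 20.0206
  f5: (p3, p1, p2) → 10.3094
  f6: (p3, p1, p4) → 71.0864
Σ area = 272.780

Euler: V−E+F = 5−9+6 = 2.

facets=6 area=272.780


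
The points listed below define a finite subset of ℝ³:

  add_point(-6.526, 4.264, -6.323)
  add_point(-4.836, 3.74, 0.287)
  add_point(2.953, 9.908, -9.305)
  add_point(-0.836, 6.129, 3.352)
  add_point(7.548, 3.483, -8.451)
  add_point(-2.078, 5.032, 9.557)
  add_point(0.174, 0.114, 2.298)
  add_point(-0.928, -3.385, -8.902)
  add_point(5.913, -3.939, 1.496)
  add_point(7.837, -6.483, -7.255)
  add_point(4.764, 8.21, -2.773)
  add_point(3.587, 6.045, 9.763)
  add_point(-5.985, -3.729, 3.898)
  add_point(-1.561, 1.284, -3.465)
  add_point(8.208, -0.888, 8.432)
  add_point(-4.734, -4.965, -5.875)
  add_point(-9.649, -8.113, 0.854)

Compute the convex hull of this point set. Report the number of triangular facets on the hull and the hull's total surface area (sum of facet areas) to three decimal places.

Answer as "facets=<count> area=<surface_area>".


facets=20 area=1048.251

12 of the 17 inputs are extreme points: [0, 2, 4, 5, 7, 8, 9, 10, 11, 14, 15, 16].

Facet areas (half cross-product norm):
  f1: (p5, p14, p16) → 104.1288
  f2: (p5, p11, p14) → 22.3847
  f3: (p5, p11, p2) → 56.0180
  f4: (p10, p11, p14) → 53.7810
  f5: (p10, p11, p2) → 15.8878
  f6: (p8, p14, p16) → 58.0942
  f7: (p8, p9, p16) → 74.7814
  f8: (p8, p9, p14) → 18.2793
  f9: (p0, p5, p16) → 112.0772
  f10: (p0, p5, p2) → 94.3315
  f11: (p0, p7, p2) → 55.4371
  f12: (p4, p10, p2) → 24.8336
  f13: (p4, p7, p2) → 43.3081
  f14: (p4, p7, p9) → 43.9784
  f15: (p4, p9, p14) → 81.5831
  f16: (p4, p10, p14) → 58.3175
  f17: (p15, p0, p16) → 40.2741
  f18: (p15, p0, p7) → 23.6270
  f19: (p15, p9, p16) → 46.0386
  f20: (p15, p7, p9) → 21.0900
Σ area = 1048.251

Euler characteristic 12−30+20 = 2 ✓


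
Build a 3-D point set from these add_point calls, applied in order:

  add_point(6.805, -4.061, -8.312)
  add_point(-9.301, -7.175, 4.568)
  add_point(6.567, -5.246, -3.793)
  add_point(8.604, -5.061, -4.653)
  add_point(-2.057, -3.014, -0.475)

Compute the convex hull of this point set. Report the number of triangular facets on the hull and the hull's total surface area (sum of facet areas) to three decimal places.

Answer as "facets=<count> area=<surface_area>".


facets=4 area=131.254

Points on the hull: [0, 1, 3, 4] (4 of 5).

Per-facet area ½‖(b−a)×(c−a)‖:
  f1: (p4, p3, p1) → 34.7246
  f2: (p0, p3, p1) → 42.4687
  f3: (p0, p4, p1) → 29.8253
  f4: (p0, p4, p3) → 24.2353
Σ area = 131.254

Check V−E+F: 4 − 6 + 4 = 2.


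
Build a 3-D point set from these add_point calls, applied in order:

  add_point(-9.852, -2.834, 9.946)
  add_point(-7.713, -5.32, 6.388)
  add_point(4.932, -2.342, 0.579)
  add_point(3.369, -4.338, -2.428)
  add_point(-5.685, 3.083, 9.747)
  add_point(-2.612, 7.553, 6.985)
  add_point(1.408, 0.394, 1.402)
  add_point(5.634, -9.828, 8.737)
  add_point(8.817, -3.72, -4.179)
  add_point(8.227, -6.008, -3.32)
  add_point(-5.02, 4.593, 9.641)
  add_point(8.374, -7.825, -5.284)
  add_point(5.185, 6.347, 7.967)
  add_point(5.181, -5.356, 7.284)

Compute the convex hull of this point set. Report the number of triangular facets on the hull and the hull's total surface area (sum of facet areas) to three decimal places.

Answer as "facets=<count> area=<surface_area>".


Points on the hull: [0, 1, 3, 4, 5, 7, 8, 10, 11, 12] (10 of 14).

Triangle areas on the boundary:
  f1: (p12, p5, p8) → 62.7521
  f2: (p12, p7, p8) → 105.7257
  f3: (p3, p5, p8) → 42.0247
  f4: (p10, p12, p7) → 84.0288
  f5: (p10, p5, p0) → 11.3307
  f6: (p10, p12, p5) → 17.3753
  f7: (p1, p7, p0) → 30.7830
  f8: (p1, p5, p0) → 31.4596
  f9: (p1, p3, p5) → 93.0343
  f10: (p4, p7, p0) → 60.5462
  f11: (p4, p10, p0) → 1.2000
  f12: (p4, p10, p7) → 12.9227
  f13: (p11, p1, p3) → 28.1878
  f14: (p11, p3, p8) → 12.2077
  f15: (p11, p1, p7) → 102.9821
  f16: (p11, p7, p8) → 30.6802
Σ area = 727.241

Euler characteristic 10−24+16 = 2 ✓

facets=16 area=727.241


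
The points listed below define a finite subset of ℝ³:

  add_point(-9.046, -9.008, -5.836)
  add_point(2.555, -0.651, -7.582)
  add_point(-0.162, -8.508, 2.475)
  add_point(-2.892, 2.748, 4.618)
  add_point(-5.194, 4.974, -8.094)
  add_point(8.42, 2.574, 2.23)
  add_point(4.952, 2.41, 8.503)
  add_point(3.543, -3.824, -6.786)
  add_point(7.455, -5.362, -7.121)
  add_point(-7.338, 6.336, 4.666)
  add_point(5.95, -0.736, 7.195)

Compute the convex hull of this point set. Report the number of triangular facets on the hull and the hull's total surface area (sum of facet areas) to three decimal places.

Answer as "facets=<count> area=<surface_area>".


Points on the hull: [0, 1, 2, 4, 5, 6, 8, 9, 10] (9 of 11).

Facet areas (half cross-product norm):
  f1: (p4, p9, p0) → 95.0542
  f2: (p4, p9, p5) → 100.6643
  f3: (p8, p4, p0) → 109.6422
  f4: (p2, p9, p0) → 99.4462
  f5: (p2, p8, p0) → 76.8263
  f6: (p1, p4, p5) → 54.6041
  f7: (p1, p8, p5) → 39.4386
  f8: (p1, p8, p4) → 4.5039
  f9: (p6, p9, p5) → 47.4151
  f10: (p6, p2, p9) → 88.1193
  f11: (p10, p8, p5) → 38.7190
  f12: (p10, p6, p5) → 11.4410
  f13: (p10, p2, p8) → 68.0900
  f14: (p10, p6, p2) → 15.0958
Σ area = 849.060

Euler: V−E+F = 9−21+14 = 2.

facets=14 area=849.060


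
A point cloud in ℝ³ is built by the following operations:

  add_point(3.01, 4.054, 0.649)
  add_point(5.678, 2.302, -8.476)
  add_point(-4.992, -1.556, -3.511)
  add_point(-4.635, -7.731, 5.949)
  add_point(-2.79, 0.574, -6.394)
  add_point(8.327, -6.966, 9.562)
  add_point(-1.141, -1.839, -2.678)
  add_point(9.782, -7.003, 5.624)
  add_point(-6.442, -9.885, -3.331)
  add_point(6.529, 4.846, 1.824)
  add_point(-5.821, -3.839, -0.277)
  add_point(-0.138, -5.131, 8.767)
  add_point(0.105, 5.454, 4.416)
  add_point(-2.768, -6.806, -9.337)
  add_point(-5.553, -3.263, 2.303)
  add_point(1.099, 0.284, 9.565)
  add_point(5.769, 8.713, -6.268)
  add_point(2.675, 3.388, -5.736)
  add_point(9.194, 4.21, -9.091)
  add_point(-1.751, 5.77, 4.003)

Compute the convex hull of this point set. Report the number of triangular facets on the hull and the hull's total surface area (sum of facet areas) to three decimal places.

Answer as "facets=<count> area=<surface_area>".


facets=28 area=984.867

Extreme-point indices: [2, 3, 4, 5, 7, 8, 9, 10, 11, 12, 13, 14, 15, 16, 18, 19] — 16 of 20 on the boundary.

Area of each hull facet:
  f1: (p9, p18, p7) → 71.2581
  f2: (p9, p18, p16) → 28.4192
  f3: (p13, p7, p8) → 71.6816
  f4: (p13, p18, p7) → 139.5361
  f5: (p13, p18, p16) → 51.2029
  f6: (p5, p9, p7) → 26.5511
  f7: (p5, p9, p15) → 53.6501
  f8: (p5, p7, p8) → 38.9262
  f9: (p5, p3, p8) → 58.4075
  f10: (p19, p3, p15) → 43.4855
  f11: (p11, p3, p15) → 12.4553
  f12: (p11, p5, p15) → 24.3976
  f13: (p11, p5, p3) → 18.5699
  f14: (p12, p9, p16) → 30.5310
  f15: (p12, p19, p16) → 11.8006
  f16: (p12, p9, p15) → 25.5330
  f17: (p12, p19, p15) → 6.5202
  f18: (p14, p3, p8) → 25.1837
  f19: (p14, p19, p3) → 24.6630
  f20: (p2, p13, p8) → 28.2627
  f21: (p2, p14, p19) → 30.0211
  f22: (p10, p14, p8) → 6.9596
  f23: (p10, p2, p8) → 13.5749
  f24: (p10, p2, p14) → 4.1581
  f25: (p4, p19, p16) → 63.7242
  f26: (p4, p2, p19) → 23.0963
  f27: (p4, p13, p16) → 35.9765
  f28: (p4, p2, p13) → 16.3212
Σ area = 984.867

Euler characteristic 16−42+28 = 2 ✓
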